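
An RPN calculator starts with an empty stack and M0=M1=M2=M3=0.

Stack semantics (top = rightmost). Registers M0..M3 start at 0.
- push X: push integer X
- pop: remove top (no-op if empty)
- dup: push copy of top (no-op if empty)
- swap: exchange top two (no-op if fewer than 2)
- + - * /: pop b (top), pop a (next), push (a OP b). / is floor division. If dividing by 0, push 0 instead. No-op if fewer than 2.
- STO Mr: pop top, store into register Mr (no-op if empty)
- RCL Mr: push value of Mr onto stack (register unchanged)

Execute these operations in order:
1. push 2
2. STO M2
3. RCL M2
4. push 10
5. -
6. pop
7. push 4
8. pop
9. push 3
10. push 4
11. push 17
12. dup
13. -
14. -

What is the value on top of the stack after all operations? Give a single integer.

After op 1 (push 2): stack=[2] mem=[0,0,0,0]
After op 2 (STO M2): stack=[empty] mem=[0,0,2,0]
After op 3 (RCL M2): stack=[2] mem=[0,0,2,0]
After op 4 (push 10): stack=[2,10] mem=[0,0,2,0]
After op 5 (-): stack=[-8] mem=[0,0,2,0]
After op 6 (pop): stack=[empty] mem=[0,0,2,0]
After op 7 (push 4): stack=[4] mem=[0,0,2,0]
After op 8 (pop): stack=[empty] mem=[0,0,2,0]
After op 9 (push 3): stack=[3] mem=[0,0,2,0]
After op 10 (push 4): stack=[3,4] mem=[0,0,2,0]
After op 11 (push 17): stack=[3,4,17] mem=[0,0,2,0]
After op 12 (dup): stack=[3,4,17,17] mem=[0,0,2,0]
After op 13 (-): stack=[3,4,0] mem=[0,0,2,0]
After op 14 (-): stack=[3,4] mem=[0,0,2,0]

Answer: 4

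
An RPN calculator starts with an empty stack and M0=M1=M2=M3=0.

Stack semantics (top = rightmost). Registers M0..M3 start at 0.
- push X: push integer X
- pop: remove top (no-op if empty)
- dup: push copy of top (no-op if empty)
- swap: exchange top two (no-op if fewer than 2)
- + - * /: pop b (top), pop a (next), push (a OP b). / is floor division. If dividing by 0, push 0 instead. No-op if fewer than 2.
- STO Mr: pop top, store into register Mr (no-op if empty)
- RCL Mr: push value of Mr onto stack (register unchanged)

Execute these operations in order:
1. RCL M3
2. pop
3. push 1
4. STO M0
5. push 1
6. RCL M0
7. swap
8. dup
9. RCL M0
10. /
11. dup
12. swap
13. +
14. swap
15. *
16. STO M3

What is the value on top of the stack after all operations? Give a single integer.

After op 1 (RCL M3): stack=[0] mem=[0,0,0,0]
After op 2 (pop): stack=[empty] mem=[0,0,0,0]
After op 3 (push 1): stack=[1] mem=[0,0,0,0]
After op 4 (STO M0): stack=[empty] mem=[1,0,0,0]
After op 5 (push 1): stack=[1] mem=[1,0,0,0]
After op 6 (RCL M0): stack=[1,1] mem=[1,0,0,0]
After op 7 (swap): stack=[1,1] mem=[1,0,0,0]
After op 8 (dup): stack=[1,1,1] mem=[1,0,0,0]
After op 9 (RCL M0): stack=[1,1,1,1] mem=[1,0,0,0]
After op 10 (/): stack=[1,1,1] mem=[1,0,0,0]
After op 11 (dup): stack=[1,1,1,1] mem=[1,0,0,0]
After op 12 (swap): stack=[1,1,1,1] mem=[1,0,0,0]
After op 13 (+): stack=[1,1,2] mem=[1,0,0,0]
After op 14 (swap): stack=[1,2,1] mem=[1,0,0,0]
After op 15 (*): stack=[1,2] mem=[1,0,0,0]
After op 16 (STO M3): stack=[1] mem=[1,0,0,2]

Answer: 1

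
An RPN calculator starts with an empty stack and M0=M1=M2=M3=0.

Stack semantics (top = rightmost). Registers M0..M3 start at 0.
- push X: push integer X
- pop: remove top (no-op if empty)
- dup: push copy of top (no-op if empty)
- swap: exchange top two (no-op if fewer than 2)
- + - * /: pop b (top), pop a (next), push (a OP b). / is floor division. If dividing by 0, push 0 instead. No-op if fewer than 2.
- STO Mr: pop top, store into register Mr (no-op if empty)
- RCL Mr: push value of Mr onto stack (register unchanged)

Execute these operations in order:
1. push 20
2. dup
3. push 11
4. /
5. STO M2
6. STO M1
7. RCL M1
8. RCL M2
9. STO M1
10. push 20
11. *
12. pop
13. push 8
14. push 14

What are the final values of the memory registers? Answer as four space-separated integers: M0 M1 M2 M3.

After op 1 (push 20): stack=[20] mem=[0,0,0,0]
After op 2 (dup): stack=[20,20] mem=[0,0,0,0]
After op 3 (push 11): stack=[20,20,11] mem=[0,0,0,0]
After op 4 (/): stack=[20,1] mem=[0,0,0,0]
After op 5 (STO M2): stack=[20] mem=[0,0,1,0]
After op 6 (STO M1): stack=[empty] mem=[0,20,1,0]
After op 7 (RCL M1): stack=[20] mem=[0,20,1,0]
After op 8 (RCL M2): stack=[20,1] mem=[0,20,1,0]
After op 9 (STO M1): stack=[20] mem=[0,1,1,0]
After op 10 (push 20): stack=[20,20] mem=[0,1,1,0]
After op 11 (*): stack=[400] mem=[0,1,1,0]
After op 12 (pop): stack=[empty] mem=[0,1,1,0]
After op 13 (push 8): stack=[8] mem=[0,1,1,0]
After op 14 (push 14): stack=[8,14] mem=[0,1,1,0]

Answer: 0 1 1 0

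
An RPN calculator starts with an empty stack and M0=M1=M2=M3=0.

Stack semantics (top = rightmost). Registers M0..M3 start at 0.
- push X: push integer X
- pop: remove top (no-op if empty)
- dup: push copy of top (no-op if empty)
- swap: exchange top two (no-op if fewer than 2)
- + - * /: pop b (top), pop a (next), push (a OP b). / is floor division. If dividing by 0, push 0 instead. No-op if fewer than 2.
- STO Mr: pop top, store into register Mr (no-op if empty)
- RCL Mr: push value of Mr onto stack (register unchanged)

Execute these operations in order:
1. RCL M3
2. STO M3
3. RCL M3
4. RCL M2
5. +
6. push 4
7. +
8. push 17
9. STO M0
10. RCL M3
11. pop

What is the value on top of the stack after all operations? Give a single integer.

After op 1 (RCL M3): stack=[0] mem=[0,0,0,0]
After op 2 (STO M3): stack=[empty] mem=[0,0,0,0]
After op 3 (RCL M3): stack=[0] mem=[0,0,0,0]
After op 4 (RCL M2): stack=[0,0] mem=[0,0,0,0]
After op 5 (+): stack=[0] mem=[0,0,0,0]
After op 6 (push 4): stack=[0,4] mem=[0,0,0,0]
After op 7 (+): stack=[4] mem=[0,0,0,0]
After op 8 (push 17): stack=[4,17] mem=[0,0,0,0]
After op 9 (STO M0): stack=[4] mem=[17,0,0,0]
After op 10 (RCL M3): stack=[4,0] mem=[17,0,0,0]
After op 11 (pop): stack=[4] mem=[17,0,0,0]

Answer: 4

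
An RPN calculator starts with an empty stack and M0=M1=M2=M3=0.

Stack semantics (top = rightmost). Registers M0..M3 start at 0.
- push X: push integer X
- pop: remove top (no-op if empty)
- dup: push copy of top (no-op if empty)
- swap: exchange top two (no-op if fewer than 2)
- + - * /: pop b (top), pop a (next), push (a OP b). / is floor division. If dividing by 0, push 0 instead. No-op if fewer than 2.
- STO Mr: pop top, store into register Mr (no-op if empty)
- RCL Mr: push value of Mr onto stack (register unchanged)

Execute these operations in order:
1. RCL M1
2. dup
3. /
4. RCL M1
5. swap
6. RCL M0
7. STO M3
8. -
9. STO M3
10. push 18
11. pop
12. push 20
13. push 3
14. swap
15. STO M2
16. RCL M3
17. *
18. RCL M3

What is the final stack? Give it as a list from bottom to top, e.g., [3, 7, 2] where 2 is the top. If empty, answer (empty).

After op 1 (RCL M1): stack=[0] mem=[0,0,0,0]
After op 2 (dup): stack=[0,0] mem=[0,0,0,0]
After op 3 (/): stack=[0] mem=[0,0,0,0]
After op 4 (RCL M1): stack=[0,0] mem=[0,0,0,0]
After op 5 (swap): stack=[0,0] mem=[0,0,0,0]
After op 6 (RCL M0): stack=[0,0,0] mem=[0,0,0,0]
After op 7 (STO M3): stack=[0,0] mem=[0,0,0,0]
After op 8 (-): stack=[0] mem=[0,0,0,0]
After op 9 (STO M3): stack=[empty] mem=[0,0,0,0]
After op 10 (push 18): stack=[18] mem=[0,0,0,0]
After op 11 (pop): stack=[empty] mem=[0,0,0,0]
After op 12 (push 20): stack=[20] mem=[0,0,0,0]
After op 13 (push 3): stack=[20,3] mem=[0,0,0,0]
After op 14 (swap): stack=[3,20] mem=[0,0,0,0]
After op 15 (STO M2): stack=[3] mem=[0,0,20,0]
After op 16 (RCL M3): stack=[3,0] mem=[0,0,20,0]
After op 17 (*): stack=[0] mem=[0,0,20,0]
After op 18 (RCL M3): stack=[0,0] mem=[0,0,20,0]

Answer: [0, 0]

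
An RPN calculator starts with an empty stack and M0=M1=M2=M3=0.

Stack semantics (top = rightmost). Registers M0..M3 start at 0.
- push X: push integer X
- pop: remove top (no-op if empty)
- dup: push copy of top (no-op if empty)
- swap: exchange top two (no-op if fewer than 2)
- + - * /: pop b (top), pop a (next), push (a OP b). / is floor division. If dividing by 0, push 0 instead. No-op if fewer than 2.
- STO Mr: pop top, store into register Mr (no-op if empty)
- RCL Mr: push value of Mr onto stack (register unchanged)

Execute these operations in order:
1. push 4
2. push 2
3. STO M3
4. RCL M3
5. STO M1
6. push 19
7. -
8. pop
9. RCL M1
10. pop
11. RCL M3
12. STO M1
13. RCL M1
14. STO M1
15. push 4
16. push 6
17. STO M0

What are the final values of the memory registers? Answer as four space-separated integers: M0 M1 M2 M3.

Answer: 6 2 0 2

Derivation:
After op 1 (push 4): stack=[4] mem=[0,0,0,0]
After op 2 (push 2): stack=[4,2] mem=[0,0,0,0]
After op 3 (STO M3): stack=[4] mem=[0,0,0,2]
After op 4 (RCL M3): stack=[4,2] mem=[0,0,0,2]
After op 5 (STO M1): stack=[4] mem=[0,2,0,2]
After op 6 (push 19): stack=[4,19] mem=[0,2,0,2]
After op 7 (-): stack=[-15] mem=[0,2,0,2]
After op 8 (pop): stack=[empty] mem=[0,2,0,2]
After op 9 (RCL M1): stack=[2] mem=[0,2,0,2]
After op 10 (pop): stack=[empty] mem=[0,2,0,2]
After op 11 (RCL M3): stack=[2] mem=[0,2,0,2]
After op 12 (STO M1): stack=[empty] mem=[0,2,0,2]
After op 13 (RCL M1): stack=[2] mem=[0,2,0,2]
After op 14 (STO M1): stack=[empty] mem=[0,2,0,2]
After op 15 (push 4): stack=[4] mem=[0,2,0,2]
After op 16 (push 6): stack=[4,6] mem=[0,2,0,2]
After op 17 (STO M0): stack=[4] mem=[6,2,0,2]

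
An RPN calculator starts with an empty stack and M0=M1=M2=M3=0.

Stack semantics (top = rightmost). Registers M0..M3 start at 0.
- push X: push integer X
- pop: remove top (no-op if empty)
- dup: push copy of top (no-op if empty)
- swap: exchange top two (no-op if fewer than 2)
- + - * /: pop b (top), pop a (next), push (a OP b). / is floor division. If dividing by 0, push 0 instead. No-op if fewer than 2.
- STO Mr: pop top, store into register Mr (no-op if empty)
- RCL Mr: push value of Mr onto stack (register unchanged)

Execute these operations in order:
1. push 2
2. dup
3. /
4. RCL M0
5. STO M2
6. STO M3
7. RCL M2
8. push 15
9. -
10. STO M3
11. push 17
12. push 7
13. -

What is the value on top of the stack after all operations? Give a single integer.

Answer: 10

Derivation:
After op 1 (push 2): stack=[2] mem=[0,0,0,0]
After op 2 (dup): stack=[2,2] mem=[0,0,0,0]
After op 3 (/): stack=[1] mem=[0,0,0,0]
After op 4 (RCL M0): stack=[1,0] mem=[0,0,0,0]
After op 5 (STO M2): stack=[1] mem=[0,0,0,0]
After op 6 (STO M3): stack=[empty] mem=[0,0,0,1]
After op 7 (RCL M2): stack=[0] mem=[0,0,0,1]
After op 8 (push 15): stack=[0,15] mem=[0,0,0,1]
After op 9 (-): stack=[-15] mem=[0,0,0,1]
After op 10 (STO M3): stack=[empty] mem=[0,0,0,-15]
After op 11 (push 17): stack=[17] mem=[0,0,0,-15]
After op 12 (push 7): stack=[17,7] mem=[0,0,0,-15]
After op 13 (-): stack=[10] mem=[0,0,0,-15]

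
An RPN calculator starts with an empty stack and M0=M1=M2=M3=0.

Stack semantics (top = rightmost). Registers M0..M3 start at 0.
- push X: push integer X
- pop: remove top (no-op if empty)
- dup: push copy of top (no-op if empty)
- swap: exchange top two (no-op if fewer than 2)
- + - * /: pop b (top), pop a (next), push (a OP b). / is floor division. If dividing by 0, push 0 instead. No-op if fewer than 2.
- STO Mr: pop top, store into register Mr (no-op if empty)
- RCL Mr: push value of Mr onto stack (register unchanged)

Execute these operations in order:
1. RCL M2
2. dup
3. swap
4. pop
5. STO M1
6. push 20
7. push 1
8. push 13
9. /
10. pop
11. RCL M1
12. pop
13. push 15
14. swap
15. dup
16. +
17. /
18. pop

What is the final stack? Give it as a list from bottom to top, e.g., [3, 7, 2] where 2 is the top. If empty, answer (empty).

After op 1 (RCL M2): stack=[0] mem=[0,0,0,0]
After op 2 (dup): stack=[0,0] mem=[0,0,0,0]
After op 3 (swap): stack=[0,0] mem=[0,0,0,0]
After op 4 (pop): stack=[0] mem=[0,0,0,0]
After op 5 (STO M1): stack=[empty] mem=[0,0,0,0]
After op 6 (push 20): stack=[20] mem=[0,0,0,0]
After op 7 (push 1): stack=[20,1] mem=[0,0,0,0]
After op 8 (push 13): stack=[20,1,13] mem=[0,0,0,0]
After op 9 (/): stack=[20,0] mem=[0,0,0,0]
After op 10 (pop): stack=[20] mem=[0,0,0,0]
After op 11 (RCL M1): stack=[20,0] mem=[0,0,0,0]
After op 12 (pop): stack=[20] mem=[0,0,0,0]
After op 13 (push 15): stack=[20,15] mem=[0,0,0,0]
After op 14 (swap): stack=[15,20] mem=[0,0,0,0]
After op 15 (dup): stack=[15,20,20] mem=[0,0,0,0]
After op 16 (+): stack=[15,40] mem=[0,0,0,0]
After op 17 (/): stack=[0] mem=[0,0,0,0]
After op 18 (pop): stack=[empty] mem=[0,0,0,0]

Answer: (empty)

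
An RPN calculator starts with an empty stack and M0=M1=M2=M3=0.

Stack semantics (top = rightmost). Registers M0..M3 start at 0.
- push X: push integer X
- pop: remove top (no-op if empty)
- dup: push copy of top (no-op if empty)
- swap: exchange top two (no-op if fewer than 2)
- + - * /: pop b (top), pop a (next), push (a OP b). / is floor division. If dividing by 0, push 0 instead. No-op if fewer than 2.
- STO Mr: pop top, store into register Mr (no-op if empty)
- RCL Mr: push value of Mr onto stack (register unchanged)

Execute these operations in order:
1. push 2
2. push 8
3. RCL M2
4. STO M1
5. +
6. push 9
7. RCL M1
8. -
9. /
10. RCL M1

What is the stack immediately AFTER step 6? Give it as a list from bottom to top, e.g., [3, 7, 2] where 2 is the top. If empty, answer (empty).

After op 1 (push 2): stack=[2] mem=[0,0,0,0]
After op 2 (push 8): stack=[2,8] mem=[0,0,0,0]
After op 3 (RCL M2): stack=[2,8,0] mem=[0,0,0,0]
After op 4 (STO M1): stack=[2,8] mem=[0,0,0,0]
After op 5 (+): stack=[10] mem=[0,0,0,0]
After op 6 (push 9): stack=[10,9] mem=[0,0,0,0]

[10, 9]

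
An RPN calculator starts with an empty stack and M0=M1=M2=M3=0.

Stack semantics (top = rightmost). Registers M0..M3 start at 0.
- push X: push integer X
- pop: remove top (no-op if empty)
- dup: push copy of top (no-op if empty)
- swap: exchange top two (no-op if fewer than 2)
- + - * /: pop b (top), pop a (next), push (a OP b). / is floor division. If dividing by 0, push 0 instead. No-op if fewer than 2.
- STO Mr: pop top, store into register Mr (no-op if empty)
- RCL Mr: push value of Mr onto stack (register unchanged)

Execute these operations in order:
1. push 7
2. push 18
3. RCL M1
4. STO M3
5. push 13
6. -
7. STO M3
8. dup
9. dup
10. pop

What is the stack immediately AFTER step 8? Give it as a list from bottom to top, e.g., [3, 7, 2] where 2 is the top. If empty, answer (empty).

After op 1 (push 7): stack=[7] mem=[0,0,0,0]
After op 2 (push 18): stack=[7,18] mem=[0,0,0,0]
After op 3 (RCL M1): stack=[7,18,0] mem=[0,0,0,0]
After op 4 (STO M3): stack=[7,18] mem=[0,0,0,0]
After op 5 (push 13): stack=[7,18,13] mem=[0,0,0,0]
After op 6 (-): stack=[7,5] mem=[0,0,0,0]
After op 7 (STO M3): stack=[7] mem=[0,0,0,5]
After op 8 (dup): stack=[7,7] mem=[0,0,0,5]

[7, 7]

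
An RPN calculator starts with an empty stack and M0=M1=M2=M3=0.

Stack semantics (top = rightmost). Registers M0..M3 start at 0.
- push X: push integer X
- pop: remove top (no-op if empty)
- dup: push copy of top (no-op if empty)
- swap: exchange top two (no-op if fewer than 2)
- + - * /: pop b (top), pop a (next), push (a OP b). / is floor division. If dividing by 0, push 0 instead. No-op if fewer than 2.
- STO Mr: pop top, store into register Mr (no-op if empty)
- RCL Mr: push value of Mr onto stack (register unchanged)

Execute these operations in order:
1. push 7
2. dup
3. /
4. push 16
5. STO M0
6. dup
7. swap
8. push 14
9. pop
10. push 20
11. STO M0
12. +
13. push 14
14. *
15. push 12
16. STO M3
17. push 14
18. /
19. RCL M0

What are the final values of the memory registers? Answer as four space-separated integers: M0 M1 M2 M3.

Answer: 20 0 0 12

Derivation:
After op 1 (push 7): stack=[7] mem=[0,0,0,0]
After op 2 (dup): stack=[7,7] mem=[0,0,0,0]
After op 3 (/): stack=[1] mem=[0,0,0,0]
After op 4 (push 16): stack=[1,16] mem=[0,0,0,0]
After op 5 (STO M0): stack=[1] mem=[16,0,0,0]
After op 6 (dup): stack=[1,1] mem=[16,0,0,0]
After op 7 (swap): stack=[1,1] mem=[16,0,0,0]
After op 8 (push 14): stack=[1,1,14] mem=[16,0,0,0]
After op 9 (pop): stack=[1,1] mem=[16,0,0,0]
After op 10 (push 20): stack=[1,1,20] mem=[16,0,0,0]
After op 11 (STO M0): stack=[1,1] mem=[20,0,0,0]
After op 12 (+): stack=[2] mem=[20,0,0,0]
After op 13 (push 14): stack=[2,14] mem=[20,0,0,0]
After op 14 (*): stack=[28] mem=[20,0,0,0]
After op 15 (push 12): stack=[28,12] mem=[20,0,0,0]
After op 16 (STO M3): stack=[28] mem=[20,0,0,12]
After op 17 (push 14): stack=[28,14] mem=[20,0,0,12]
After op 18 (/): stack=[2] mem=[20,0,0,12]
After op 19 (RCL M0): stack=[2,20] mem=[20,0,0,12]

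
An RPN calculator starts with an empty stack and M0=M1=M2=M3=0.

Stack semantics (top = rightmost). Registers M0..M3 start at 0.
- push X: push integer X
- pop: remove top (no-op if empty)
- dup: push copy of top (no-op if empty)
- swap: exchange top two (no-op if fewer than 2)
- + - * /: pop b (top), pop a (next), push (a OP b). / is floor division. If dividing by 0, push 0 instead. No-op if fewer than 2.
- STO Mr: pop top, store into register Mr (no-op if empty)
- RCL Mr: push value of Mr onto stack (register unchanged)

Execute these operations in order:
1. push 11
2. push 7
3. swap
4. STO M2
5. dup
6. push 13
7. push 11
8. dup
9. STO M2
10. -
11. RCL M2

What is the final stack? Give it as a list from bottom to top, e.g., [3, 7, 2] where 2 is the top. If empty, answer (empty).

Answer: [7, 7, 2, 11]

Derivation:
After op 1 (push 11): stack=[11] mem=[0,0,0,0]
After op 2 (push 7): stack=[11,7] mem=[0,0,0,0]
After op 3 (swap): stack=[7,11] mem=[0,0,0,0]
After op 4 (STO M2): stack=[7] mem=[0,0,11,0]
After op 5 (dup): stack=[7,7] mem=[0,0,11,0]
After op 6 (push 13): stack=[7,7,13] mem=[0,0,11,0]
After op 7 (push 11): stack=[7,7,13,11] mem=[0,0,11,0]
After op 8 (dup): stack=[7,7,13,11,11] mem=[0,0,11,0]
After op 9 (STO M2): stack=[7,7,13,11] mem=[0,0,11,0]
After op 10 (-): stack=[7,7,2] mem=[0,0,11,0]
After op 11 (RCL M2): stack=[7,7,2,11] mem=[0,0,11,0]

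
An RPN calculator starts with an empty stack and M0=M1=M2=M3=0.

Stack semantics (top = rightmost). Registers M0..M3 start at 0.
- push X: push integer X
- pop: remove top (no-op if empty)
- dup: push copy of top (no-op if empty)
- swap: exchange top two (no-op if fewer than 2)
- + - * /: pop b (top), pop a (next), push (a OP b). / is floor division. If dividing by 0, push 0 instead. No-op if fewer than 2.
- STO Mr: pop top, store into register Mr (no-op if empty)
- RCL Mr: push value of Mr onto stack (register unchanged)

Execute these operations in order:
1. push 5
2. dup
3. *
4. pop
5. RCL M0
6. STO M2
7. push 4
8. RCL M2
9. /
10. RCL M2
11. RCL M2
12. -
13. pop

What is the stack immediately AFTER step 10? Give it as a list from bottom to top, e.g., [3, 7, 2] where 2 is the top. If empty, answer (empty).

After op 1 (push 5): stack=[5] mem=[0,0,0,0]
After op 2 (dup): stack=[5,5] mem=[0,0,0,0]
After op 3 (*): stack=[25] mem=[0,0,0,0]
After op 4 (pop): stack=[empty] mem=[0,0,0,0]
After op 5 (RCL M0): stack=[0] mem=[0,0,0,0]
After op 6 (STO M2): stack=[empty] mem=[0,0,0,0]
After op 7 (push 4): stack=[4] mem=[0,0,0,0]
After op 8 (RCL M2): stack=[4,0] mem=[0,0,0,0]
After op 9 (/): stack=[0] mem=[0,0,0,0]
After op 10 (RCL M2): stack=[0,0] mem=[0,0,0,0]

[0, 0]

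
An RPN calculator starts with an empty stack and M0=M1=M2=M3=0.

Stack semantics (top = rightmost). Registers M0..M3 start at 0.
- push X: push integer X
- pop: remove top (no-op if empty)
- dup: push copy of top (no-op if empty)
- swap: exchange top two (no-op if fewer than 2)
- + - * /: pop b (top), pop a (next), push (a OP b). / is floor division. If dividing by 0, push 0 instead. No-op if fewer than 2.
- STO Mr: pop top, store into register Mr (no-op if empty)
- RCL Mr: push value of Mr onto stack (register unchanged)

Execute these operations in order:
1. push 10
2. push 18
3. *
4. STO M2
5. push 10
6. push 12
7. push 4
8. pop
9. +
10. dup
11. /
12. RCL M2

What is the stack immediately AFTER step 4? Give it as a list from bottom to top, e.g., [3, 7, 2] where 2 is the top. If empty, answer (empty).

After op 1 (push 10): stack=[10] mem=[0,0,0,0]
After op 2 (push 18): stack=[10,18] mem=[0,0,0,0]
After op 3 (*): stack=[180] mem=[0,0,0,0]
After op 4 (STO M2): stack=[empty] mem=[0,0,180,0]

(empty)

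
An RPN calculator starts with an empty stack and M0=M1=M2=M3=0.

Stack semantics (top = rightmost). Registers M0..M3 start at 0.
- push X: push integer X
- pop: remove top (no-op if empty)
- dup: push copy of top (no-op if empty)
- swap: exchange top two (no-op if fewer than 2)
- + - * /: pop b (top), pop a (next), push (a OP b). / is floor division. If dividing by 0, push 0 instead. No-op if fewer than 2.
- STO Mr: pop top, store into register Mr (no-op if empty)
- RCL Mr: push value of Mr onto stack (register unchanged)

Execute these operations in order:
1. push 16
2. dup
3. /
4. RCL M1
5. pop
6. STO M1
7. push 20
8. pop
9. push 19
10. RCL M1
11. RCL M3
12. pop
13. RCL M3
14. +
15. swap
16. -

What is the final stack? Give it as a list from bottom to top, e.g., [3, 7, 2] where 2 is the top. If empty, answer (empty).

Answer: [-18]

Derivation:
After op 1 (push 16): stack=[16] mem=[0,0,0,0]
After op 2 (dup): stack=[16,16] mem=[0,0,0,0]
After op 3 (/): stack=[1] mem=[0,0,0,0]
After op 4 (RCL M1): stack=[1,0] mem=[0,0,0,0]
After op 5 (pop): stack=[1] mem=[0,0,0,0]
After op 6 (STO M1): stack=[empty] mem=[0,1,0,0]
After op 7 (push 20): stack=[20] mem=[0,1,0,0]
After op 8 (pop): stack=[empty] mem=[0,1,0,0]
After op 9 (push 19): stack=[19] mem=[0,1,0,0]
After op 10 (RCL M1): stack=[19,1] mem=[0,1,0,0]
After op 11 (RCL M3): stack=[19,1,0] mem=[0,1,0,0]
After op 12 (pop): stack=[19,1] mem=[0,1,0,0]
After op 13 (RCL M3): stack=[19,1,0] mem=[0,1,0,0]
After op 14 (+): stack=[19,1] mem=[0,1,0,0]
After op 15 (swap): stack=[1,19] mem=[0,1,0,0]
After op 16 (-): stack=[-18] mem=[0,1,0,0]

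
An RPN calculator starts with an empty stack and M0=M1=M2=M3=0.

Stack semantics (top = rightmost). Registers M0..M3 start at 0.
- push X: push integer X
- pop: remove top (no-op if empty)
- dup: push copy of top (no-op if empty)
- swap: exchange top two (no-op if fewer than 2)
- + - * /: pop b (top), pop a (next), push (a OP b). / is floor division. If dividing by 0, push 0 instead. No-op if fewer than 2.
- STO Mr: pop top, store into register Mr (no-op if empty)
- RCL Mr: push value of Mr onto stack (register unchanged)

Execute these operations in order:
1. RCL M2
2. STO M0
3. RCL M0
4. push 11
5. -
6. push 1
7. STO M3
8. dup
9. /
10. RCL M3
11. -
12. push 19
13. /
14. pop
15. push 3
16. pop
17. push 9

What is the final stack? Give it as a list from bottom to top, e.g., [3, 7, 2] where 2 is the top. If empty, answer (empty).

Answer: [9]

Derivation:
After op 1 (RCL M2): stack=[0] mem=[0,0,0,0]
After op 2 (STO M0): stack=[empty] mem=[0,0,0,0]
After op 3 (RCL M0): stack=[0] mem=[0,0,0,0]
After op 4 (push 11): stack=[0,11] mem=[0,0,0,0]
After op 5 (-): stack=[-11] mem=[0,0,0,0]
After op 6 (push 1): stack=[-11,1] mem=[0,0,0,0]
After op 7 (STO M3): stack=[-11] mem=[0,0,0,1]
After op 8 (dup): stack=[-11,-11] mem=[0,0,0,1]
After op 9 (/): stack=[1] mem=[0,0,0,1]
After op 10 (RCL M3): stack=[1,1] mem=[0,0,0,1]
After op 11 (-): stack=[0] mem=[0,0,0,1]
After op 12 (push 19): stack=[0,19] mem=[0,0,0,1]
After op 13 (/): stack=[0] mem=[0,0,0,1]
After op 14 (pop): stack=[empty] mem=[0,0,0,1]
After op 15 (push 3): stack=[3] mem=[0,0,0,1]
After op 16 (pop): stack=[empty] mem=[0,0,0,1]
After op 17 (push 9): stack=[9] mem=[0,0,0,1]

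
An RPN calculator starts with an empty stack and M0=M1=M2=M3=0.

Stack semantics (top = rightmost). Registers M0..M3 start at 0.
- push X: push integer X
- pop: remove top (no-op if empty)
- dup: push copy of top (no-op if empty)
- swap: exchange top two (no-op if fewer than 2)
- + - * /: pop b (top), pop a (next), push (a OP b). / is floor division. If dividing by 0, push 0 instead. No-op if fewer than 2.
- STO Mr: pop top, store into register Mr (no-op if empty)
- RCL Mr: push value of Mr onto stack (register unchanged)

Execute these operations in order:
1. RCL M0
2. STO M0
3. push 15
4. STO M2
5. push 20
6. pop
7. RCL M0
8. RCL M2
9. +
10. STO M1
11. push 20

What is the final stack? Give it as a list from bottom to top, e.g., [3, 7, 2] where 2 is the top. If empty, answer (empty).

After op 1 (RCL M0): stack=[0] mem=[0,0,0,0]
After op 2 (STO M0): stack=[empty] mem=[0,0,0,0]
After op 3 (push 15): stack=[15] mem=[0,0,0,0]
After op 4 (STO M2): stack=[empty] mem=[0,0,15,0]
After op 5 (push 20): stack=[20] mem=[0,0,15,0]
After op 6 (pop): stack=[empty] mem=[0,0,15,0]
After op 7 (RCL M0): stack=[0] mem=[0,0,15,0]
After op 8 (RCL M2): stack=[0,15] mem=[0,0,15,0]
After op 9 (+): stack=[15] mem=[0,0,15,0]
After op 10 (STO M1): stack=[empty] mem=[0,15,15,0]
After op 11 (push 20): stack=[20] mem=[0,15,15,0]

Answer: [20]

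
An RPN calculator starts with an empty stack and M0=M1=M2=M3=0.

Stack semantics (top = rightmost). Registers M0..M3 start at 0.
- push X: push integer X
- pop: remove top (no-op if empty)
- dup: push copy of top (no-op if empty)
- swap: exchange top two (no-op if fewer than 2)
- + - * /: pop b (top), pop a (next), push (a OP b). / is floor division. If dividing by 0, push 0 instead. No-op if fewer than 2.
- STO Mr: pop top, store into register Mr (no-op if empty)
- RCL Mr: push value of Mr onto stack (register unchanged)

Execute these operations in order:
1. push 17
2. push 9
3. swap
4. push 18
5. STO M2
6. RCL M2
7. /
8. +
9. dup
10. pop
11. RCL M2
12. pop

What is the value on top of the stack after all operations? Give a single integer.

After op 1 (push 17): stack=[17] mem=[0,0,0,0]
After op 2 (push 9): stack=[17,9] mem=[0,0,0,0]
After op 3 (swap): stack=[9,17] mem=[0,0,0,0]
After op 4 (push 18): stack=[9,17,18] mem=[0,0,0,0]
After op 5 (STO M2): stack=[9,17] mem=[0,0,18,0]
After op 6 (RCL M2): stack=[9,17,18] mem=[0,0,18,0]
After op 7 (/): stack=[9,0] mem=[0,0,18,0]
After op 8 (+): stack=[9] mem=[0,0,18,0]
After op 9 (dup): stack=[9,9] mem=[0,0,18,0]
After op 10 (pop): stack=[9] mem=[0,0,18,0]
After op 11 (RCL M2): stack=[9,18] mem=[0,0,18,0]
After op 12 (pop): stack=[9] mem=[0,0,18,0]

Answer: 9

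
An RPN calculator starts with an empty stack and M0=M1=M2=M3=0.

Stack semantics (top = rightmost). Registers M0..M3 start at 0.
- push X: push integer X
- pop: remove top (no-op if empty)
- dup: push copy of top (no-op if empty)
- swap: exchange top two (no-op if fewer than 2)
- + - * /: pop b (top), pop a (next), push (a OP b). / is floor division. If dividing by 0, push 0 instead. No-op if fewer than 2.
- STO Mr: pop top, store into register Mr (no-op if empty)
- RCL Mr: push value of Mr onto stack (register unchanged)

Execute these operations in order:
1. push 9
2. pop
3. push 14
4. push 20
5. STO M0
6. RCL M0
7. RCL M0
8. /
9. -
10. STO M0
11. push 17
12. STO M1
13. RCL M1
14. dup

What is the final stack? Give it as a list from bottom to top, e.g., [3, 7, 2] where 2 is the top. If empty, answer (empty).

Answer: [17, 17]

Derivation:
After op 1 (push 9): stack=[9] mem=[0,0,0,0]
After op 2 (pop): stack=[empty] mem=[0,0,0,0]
After op 3 (push 14): stack=[14] mem=[0,0,0,0]
After op 4 (push 20): stack=[14,20] mem=[0,0,0,0]
After op 5 (STO M0): stack=[14] mem=[20,0,0,0]
After op 6 (RCL M0): stack=[14,20] mem=[20,0,0,0]
After op 7 (RCL M0): stack=[14,20,20] mem=[20,0,0,0]
After op 8 (/): stack=[14,1] mem=[20,0,0,0]
After op 9 (-): stack=[13] mem=[20,0,0,0]
After op 10 (STO M0): stack=[empty] mem=[13,0,0,0]
After op 11 (push 17): stack=[17] mem=[13,0,0,0]
After op 12 (STO M1): stack=[empty] mem=[13,17,0,0]
After op 13 (RCL M1): stack=[17] mem=[13,17,0,0]
After op 14 (dup): stack=[17,17] mem=[13,17,0,0]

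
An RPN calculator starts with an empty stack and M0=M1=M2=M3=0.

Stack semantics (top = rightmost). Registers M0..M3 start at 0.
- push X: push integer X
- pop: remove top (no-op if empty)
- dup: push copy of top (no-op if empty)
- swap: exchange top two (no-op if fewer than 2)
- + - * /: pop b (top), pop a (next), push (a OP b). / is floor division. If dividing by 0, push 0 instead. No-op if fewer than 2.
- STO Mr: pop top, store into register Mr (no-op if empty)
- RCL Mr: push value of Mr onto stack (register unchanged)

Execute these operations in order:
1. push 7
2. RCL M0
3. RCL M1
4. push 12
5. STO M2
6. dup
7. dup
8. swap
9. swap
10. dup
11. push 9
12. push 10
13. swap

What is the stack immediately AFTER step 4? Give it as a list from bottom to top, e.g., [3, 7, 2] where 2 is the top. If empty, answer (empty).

After op 1 (push 7): stack=[7] mem=[0,0,0,0]
After op 2 (RCL M0): stack=[7,0] mem=[0,0,0,0]
After op 3 (RCL M1): stack=[7,0,0] mem=[0,0,0,0]
After op 4 (push 12): stack=[7,0,0,12] mem=[0,0,0,0]

[7, 0, 0, 12]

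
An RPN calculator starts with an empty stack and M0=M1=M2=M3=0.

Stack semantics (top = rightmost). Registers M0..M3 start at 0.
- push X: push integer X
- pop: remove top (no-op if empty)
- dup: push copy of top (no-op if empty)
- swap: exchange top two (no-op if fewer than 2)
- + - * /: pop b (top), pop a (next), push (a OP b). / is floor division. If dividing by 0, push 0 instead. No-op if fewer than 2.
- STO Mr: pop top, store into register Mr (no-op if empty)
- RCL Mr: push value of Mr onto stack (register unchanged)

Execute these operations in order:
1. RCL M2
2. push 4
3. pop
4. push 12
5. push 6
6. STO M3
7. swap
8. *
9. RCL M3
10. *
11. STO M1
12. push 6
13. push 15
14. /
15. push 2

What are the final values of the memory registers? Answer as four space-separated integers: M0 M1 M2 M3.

Answer: 0 0 0 6

Derivation:
After op 1 (RCL M2): stack=[0] mem=[0,0,0,0]
After op 2 (push 4): stack=[0,4] mem=[0,0,0,0]
After op 3 (pop): stack=[0] mem=[0,0,0,0]
After op 4 (push 12): stack=[0,12] mem=[0,0,0,0]
After op 5 (push 6): stack=[0,12,6] mem=[0,0,0,0]
After op 6 (STO M3): stack=[0,12] mem=[0,0,0,6]
After op 7 (swap): stack=[12,0] mem=[0,0,0,6]
After op 8 (*): stack=[0] mem=[0,0,0,6]
After op 9 (RCL M3): stack=[0,6] mem=[0,0,0,6]
After op 10 (*): stack=[0] mem=[0,0,0,6]
After op 11 (STO M1): stack=[empty] mem=[0,0,0,6]
After op 12 (push 6): stack=[6] mem=[0,0,0,6]
After op 13 (push 15): stack=[6,15] mem=[0,0,0,6]
After op 14 (/): stack=[0] mem=[0,0,0,6]
After op 15 (push 2): stack=[0,2] mem=[0,0,0,6]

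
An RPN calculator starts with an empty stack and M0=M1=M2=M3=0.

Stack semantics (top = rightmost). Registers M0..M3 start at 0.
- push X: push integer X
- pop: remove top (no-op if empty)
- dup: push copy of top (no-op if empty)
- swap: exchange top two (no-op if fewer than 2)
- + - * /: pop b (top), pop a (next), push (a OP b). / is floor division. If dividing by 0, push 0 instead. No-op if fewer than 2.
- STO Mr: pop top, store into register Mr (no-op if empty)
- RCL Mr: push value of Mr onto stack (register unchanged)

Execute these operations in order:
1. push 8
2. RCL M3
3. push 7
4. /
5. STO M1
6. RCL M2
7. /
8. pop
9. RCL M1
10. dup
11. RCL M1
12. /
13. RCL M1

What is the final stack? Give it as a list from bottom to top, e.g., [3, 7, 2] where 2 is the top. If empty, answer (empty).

Answer: [0, 0, 0]

Derivation:
After op 1 (push 8): stack=[8] mem=[0,0,0,0]
After op 2 (RCL M3): stack=[8,0] mem=[0,0,0,0]
After op 3 (push 7): stack=[8,0,7] mem=[0,0,0,0]
After op 4 (/): stack=[8,0] mem=[0,0,0,0]
After op 5 (STO M1): stack=[8] mem=[0,0,0,0]
After op 6 (RCL M2): stack=[8,0] mem=[0,0,0,0]
After op 7 (/): stack=[0] mem=[0,0,0,0]
After op 8 (pop): stack=[empty] mem=[0,0,0,0]
After op 9 (RCL M1): stack=[0] mem=[0,0,0,0]
After op 10 (dup): stack=[0,0] mem=[0,0,0,0]
After op 11 (RCL M1): stack=[0,0,0] mem=[0,0,0,0]
After op 12 (/): stack=[0,0] mem=[0,0,0,0]
After op 13 (RCL M1): stack=[0,0,0] mem=[0,0,0,0]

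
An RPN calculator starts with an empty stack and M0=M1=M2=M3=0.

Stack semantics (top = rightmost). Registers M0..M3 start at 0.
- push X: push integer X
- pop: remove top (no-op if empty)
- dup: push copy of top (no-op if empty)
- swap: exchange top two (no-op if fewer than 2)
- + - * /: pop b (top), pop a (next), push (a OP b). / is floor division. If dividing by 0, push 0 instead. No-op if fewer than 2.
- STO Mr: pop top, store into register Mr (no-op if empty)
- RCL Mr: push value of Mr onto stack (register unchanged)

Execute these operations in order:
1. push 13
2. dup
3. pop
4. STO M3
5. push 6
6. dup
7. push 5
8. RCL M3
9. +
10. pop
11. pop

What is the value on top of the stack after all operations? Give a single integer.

Answer: 6

Derivation:
After op 1 (push 13): stack=[13] mem=[0,0,0,0]
After op 2 (dup): stack=[13,13] mem=[0,0,0,0]
After op 3 (pop): stack=[13] mem=[0,0,0,0]
After op 4 (STO M3): stack=[empty] mem=[0,0,0,13]
After op 5 (push 6): stack=[6] mem=[0,0,0,13]
After op 6 (dup): stack=[6,6] mem=[0,0,0,13]
After op 7 (push 5): stack=[6,6,5] mem=[0,0,0,13]
After op 8 (RCL M3): stack=[6,6,5,13] mem=[0,0,0,13]
After op 9 (+): stack=[6,6,18] mem=[0,0,0,13]
After op 10 (pop): stack=[6,6] mem=[0,0,0,13]
After op 11 (pop): stack=[6] mem=[0,0,0,13]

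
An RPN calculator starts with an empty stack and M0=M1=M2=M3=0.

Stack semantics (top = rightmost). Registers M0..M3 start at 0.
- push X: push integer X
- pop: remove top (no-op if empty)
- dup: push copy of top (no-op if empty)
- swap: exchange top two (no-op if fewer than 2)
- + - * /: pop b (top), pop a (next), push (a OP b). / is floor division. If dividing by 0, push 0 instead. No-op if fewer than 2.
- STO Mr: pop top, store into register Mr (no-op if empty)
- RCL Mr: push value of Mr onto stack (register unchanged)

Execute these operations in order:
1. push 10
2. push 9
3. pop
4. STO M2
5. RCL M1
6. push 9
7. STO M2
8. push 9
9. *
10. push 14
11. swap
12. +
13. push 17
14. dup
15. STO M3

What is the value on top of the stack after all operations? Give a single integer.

After op 1 (push 10): stack=[10] mem=[0,0,0,0]
After op 2 (push 9): stack=[10,9] mem=[0,0,0,0]
After op 3 (pop): stack=[10] mem=[0,0,0,0]
After op 4 (STO M2): stack=[empty] mem=[0,0,10,0]
After op 5 (RCL M1): stack=[0] mem=[0,0,10,0]
After op 6 (push 9): stack=[0,9] mem=[0,0,10,0]
After op 7 (STO M2): stack=[0] mem=[0,0,9,0]
After op 8 (push 9): stack=[0,9] mem=[0,0,9,0]
After op 9 (*): stack=[0] mem=[0,0,9,0]
After op 10 (push 14): stack=[0,14] mem=[0,0,9,0]
After op 11 (swap): stack=[14,0] mem=[0,0,9,0]
After op 12 (+): stack=[14] mem=[0,0,9,0]
After op 13 (push 17): stack=[14,17] mem=[0,0,9,0]
After op 14 (dup): stack=[14,17,17] mem=[0,0,9,0]
After op 15 (STO M3): stack=[14,17] mem=[0,0,9,17]

Answer: 17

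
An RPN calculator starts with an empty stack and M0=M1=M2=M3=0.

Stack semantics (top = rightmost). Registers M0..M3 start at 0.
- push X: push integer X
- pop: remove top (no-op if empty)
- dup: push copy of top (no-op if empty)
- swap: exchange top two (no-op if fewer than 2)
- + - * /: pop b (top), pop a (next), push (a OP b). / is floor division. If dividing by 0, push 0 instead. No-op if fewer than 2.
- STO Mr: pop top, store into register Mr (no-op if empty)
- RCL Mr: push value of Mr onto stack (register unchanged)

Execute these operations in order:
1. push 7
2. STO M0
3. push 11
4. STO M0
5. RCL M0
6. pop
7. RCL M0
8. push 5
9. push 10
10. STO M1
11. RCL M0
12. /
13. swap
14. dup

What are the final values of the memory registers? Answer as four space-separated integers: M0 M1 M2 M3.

Answer: 11 10 0 0

Derivation:
After op 1 (push 7): stack=[7] mem=[0,0,0,0]
After op 2 (STO M0): stack=[empty] mem=[7,0,0,0]
After op 3 (push 11): stack=[11] mem=[7,0,0,0]
After op 4 (STO M0): stack=[empty] mem=[11,0,0,0]
After op 5 (RCL M0): stack=[11] mem=[11,0,0,0]
After op 6 (pop): stack=[empty] mem=[11,0,0,0]
After op 7 (RCL M0): stack=[11] mem=[11,0,0,0]
After op 8 (push 5): stack=[11,5] mem=[11,0,0,0]
After op 9 (push 10): stack=[11,5,10] mem=[11,0,0,0]
After op 10 (STO M1): stack=[11,5] mem=[11,10,0,0]
After op 11 (RCL M0): stack=[11,5,11] mem=[11,10,0,0]
After op 12 (/): stack=[11,0] mem=[11,10,0,0]
After op 13 (swap): stack=[0,11] mem=[11,10,0,0]
After op 14 (dup): stack=[0,11,11] mem=[11,10,0,0]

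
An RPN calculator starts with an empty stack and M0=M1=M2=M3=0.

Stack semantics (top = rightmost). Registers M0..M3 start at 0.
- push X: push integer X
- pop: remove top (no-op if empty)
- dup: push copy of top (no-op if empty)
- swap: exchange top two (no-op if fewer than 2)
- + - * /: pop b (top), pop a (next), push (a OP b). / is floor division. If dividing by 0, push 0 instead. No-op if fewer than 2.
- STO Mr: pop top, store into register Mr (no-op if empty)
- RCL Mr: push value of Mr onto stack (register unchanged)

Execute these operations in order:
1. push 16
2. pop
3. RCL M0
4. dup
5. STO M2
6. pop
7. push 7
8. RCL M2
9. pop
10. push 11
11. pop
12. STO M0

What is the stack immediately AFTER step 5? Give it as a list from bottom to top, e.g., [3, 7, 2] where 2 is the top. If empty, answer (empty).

After op 1 (push 16): stack=[16] mem=[0,0,0,0]
After op 2 (pop): stack=[empty] mem=[0,0,0,0]
After op 3 (RCL M0): stack=[0] mem=[0,0,0,0]
After op 4 (dup): stack=[0,0] mem=[0,0,0,0]
After op 5 (STO M2): stack=[0] mem=[0,0,0,0]

[0]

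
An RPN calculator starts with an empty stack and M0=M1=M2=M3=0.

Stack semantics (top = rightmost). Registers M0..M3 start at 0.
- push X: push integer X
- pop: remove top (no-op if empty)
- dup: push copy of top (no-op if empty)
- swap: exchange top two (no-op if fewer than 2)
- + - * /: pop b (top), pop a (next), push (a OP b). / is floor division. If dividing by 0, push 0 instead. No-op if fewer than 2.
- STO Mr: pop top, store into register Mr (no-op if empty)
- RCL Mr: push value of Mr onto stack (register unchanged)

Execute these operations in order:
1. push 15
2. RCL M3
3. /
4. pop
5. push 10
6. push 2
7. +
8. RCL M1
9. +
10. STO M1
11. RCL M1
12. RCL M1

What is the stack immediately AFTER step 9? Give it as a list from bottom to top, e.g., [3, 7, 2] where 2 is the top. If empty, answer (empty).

After op 1 (push 15): stack=[15] mem=[0,0,0,0]
After op 2 (RCL M3): stack=[15,0] mem=[0,0,0,0]
After op 3 (/): stack=[0] mem=[0,0,0,0]
After op 4 (pop): stack=[empty] mem=[0,0,0,0]
After op 5 (push 10): stack=[10] mem=[0,0,0,0]
After op 6 (push 2): stack=[10,2] mem=[0,0,0,0]
After op 7 (+): stack=[12] mem=[0,0,0,0]
After op 8 (RCL M1): stack=[12,0] mem=[0,0,0,0]
After op 9 (+): stack=[12] mem=[0,0,0,0]

[12]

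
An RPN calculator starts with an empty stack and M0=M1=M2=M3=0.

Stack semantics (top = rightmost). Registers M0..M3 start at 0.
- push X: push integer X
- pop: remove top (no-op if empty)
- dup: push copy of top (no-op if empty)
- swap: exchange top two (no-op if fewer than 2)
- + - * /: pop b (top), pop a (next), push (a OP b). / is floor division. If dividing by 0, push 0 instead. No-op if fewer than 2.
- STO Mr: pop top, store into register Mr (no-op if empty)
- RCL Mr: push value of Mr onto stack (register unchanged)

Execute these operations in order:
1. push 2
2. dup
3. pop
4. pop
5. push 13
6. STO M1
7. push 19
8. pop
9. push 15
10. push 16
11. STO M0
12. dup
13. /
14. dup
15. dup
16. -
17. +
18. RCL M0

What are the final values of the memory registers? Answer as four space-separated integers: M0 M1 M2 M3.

Answer: 16 13 0 0

Derivation:
After op 1 (push 2): stack=[2] mem=[0,0,0,0]
After op 2 (dup): stack=[2,2] mem=[0,0,0,0]
After op 3 (pop): stack=[2] mem=[0,0,0,0]
After op 4 (pop): stack=[empty] mem=[0,0,0,0]
After op 5 (push 13): stack=[13] mem=[0,0,0,0]
After op 6 (STO M1): stack=[empty] mem=[0,13,0,0]
After op 7 (push 19): stack=[19] mem=[0,13,0,0]
After op 8 (pop): stack=[empty] mem=[0,13,0,0]
After op 9 (push 15): stack=[15] mem=[0,13,0,0]
After op 10 (push 16): stack=[15,16] mem=[0,13,0,0]
After op 11 (STO M0): stack=[15] mem=[16,13,0,0]
After op 12 (dup): stack=[15,15] mem=[16,13,0,0]
After op 13 (/): stack=[1] mem=[16,13,0,0]
After op 14 (dup): stack=[1,1] mem=[16,13,0,0]
After op 15 (dup): stack=[1,1,1] mem=[16,13,0,0]
After op 16 (-): stack=[1,0] mem=[16,13,0,0]
After op 17 (+): stack=[1] mem=[16,13,0,0]
After op 18 (RCL M0): stack=[1,16] mem=[16,13,0,0]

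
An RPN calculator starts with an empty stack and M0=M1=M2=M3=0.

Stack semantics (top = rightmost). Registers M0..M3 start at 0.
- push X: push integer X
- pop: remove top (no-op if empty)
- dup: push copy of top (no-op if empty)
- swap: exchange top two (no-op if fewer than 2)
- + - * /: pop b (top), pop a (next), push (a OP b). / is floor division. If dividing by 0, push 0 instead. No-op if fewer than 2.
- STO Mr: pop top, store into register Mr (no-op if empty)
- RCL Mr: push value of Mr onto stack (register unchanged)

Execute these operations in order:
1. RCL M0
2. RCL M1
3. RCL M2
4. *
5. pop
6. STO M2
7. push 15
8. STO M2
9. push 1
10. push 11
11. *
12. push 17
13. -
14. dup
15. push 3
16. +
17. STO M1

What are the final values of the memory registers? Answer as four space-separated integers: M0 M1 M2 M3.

Answer: 0 -3 15 0

Derivation:
After op 1 (RCL M0): stack=[0] mem=[0,0,0,0]
After op 2 (RCL M1): stack=[0,0] mem=[0,0,0,0]
After op 3 (RCL M2): stack=[0,0,0] mem=[0,0,0,0]
After op 4 (*): stack=[0,0] mem=[0,0,0,0]
After op 5 (pop): stack=[0] mem=[0,0,0,0]
After op 6 (STO M2): stack=[empty] mem=[0,0,0,0]
After op 7 (push 15): stack=[15] mem=[0,0,0,0]
After op 8 (STO M2): stack=[empty] mem=[0,0,15,0]
After op 9 (push 1): stack=[1] mem=[0,0,15,0]
After op 10 (push 11): stack=[1,11] mem=[0,0,15,0]
After op 11 (*): stack=[11] mem=[0,0,15,0]
After op 12 (push 17): stack=[11,17] mem=[0,0,15,0]
After op 13 (-): stack=[-6] mem=[0,0,15,0]
After op 14 (dup): stack=[-6,-6] mem=[0,0,15,0]
After op 15 (push 3): stack=[-6,-6,3] mem=[0,0,15,0]
After op 16 (+): stack=[-6,-3] mem=[0,0,15,0]
After op 17 (STO M1): stack=[-6] mem=[0,-3,15,0]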